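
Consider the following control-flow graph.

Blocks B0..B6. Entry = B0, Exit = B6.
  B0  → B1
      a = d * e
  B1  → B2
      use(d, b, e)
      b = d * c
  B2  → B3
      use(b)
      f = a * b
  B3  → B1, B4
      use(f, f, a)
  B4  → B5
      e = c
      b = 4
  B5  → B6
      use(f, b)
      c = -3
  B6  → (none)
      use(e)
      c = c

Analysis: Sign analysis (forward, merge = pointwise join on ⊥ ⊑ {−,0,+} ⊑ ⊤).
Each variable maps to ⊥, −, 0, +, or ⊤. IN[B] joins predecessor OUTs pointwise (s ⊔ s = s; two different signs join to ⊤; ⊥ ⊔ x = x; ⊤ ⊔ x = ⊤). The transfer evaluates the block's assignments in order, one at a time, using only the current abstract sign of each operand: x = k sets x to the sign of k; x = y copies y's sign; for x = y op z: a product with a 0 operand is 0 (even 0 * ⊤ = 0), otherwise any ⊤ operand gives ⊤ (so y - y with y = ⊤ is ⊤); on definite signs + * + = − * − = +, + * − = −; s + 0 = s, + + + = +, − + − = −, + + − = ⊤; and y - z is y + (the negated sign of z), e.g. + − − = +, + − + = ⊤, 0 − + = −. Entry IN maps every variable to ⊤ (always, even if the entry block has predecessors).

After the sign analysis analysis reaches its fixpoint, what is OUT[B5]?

Answer: {a: ⊤, b: +, c: -, d: ⊤, e: ⊤, f: ⊤}

Derivation:
Converged values:
  B0:  IN=(all ⊤)  OUT=(all ⊤)
  B1:  IN=(all ⊤)  OUT=(all ⊤)
  B2:  IN=(all ⊤)  OUT=(all ⊤)
  B3:  IN=(all ⊤)  OUT=(all ⊤)
  B4:  IN=(all ⊤)  OUT={b:+; rest ⊤}
  B5:  IN={b:+; rest ⊤}  OUT={b:+, c:-; rest ⊤}
  B6:  IN={b:+, c:-; rest ⊤}  OUT={b:+, c:-; rest ⊤}

Merge at B5: IN[B5] = OUT[B4] = {a: ⊤, b: +, c: ⊤, d: ⊤, e: ⊤, f: ⊤}
Applying B5's transfer function to that IN value gives OUT[B5] (row B5 above).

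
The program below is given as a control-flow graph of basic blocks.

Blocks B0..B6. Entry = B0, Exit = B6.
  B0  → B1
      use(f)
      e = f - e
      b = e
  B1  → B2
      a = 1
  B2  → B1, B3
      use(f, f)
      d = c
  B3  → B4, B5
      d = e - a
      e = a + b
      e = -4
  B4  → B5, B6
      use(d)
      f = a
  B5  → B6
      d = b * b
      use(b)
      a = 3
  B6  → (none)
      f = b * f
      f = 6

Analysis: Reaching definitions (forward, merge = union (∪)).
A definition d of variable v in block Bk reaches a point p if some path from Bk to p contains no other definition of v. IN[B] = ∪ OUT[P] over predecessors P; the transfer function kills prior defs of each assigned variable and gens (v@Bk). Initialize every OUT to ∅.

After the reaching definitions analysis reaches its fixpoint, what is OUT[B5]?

Answer: {a@B5, b@B0, d@B5, e@B3, f@B4}

Derivation:
Fixpoint table:
  B0:  IN={}  OUT={b@B0, e@B0}
  B1:  IN={a@B1, b@B0, d@B2, e@B0}  OUT={a@B1, b@B0, d@B2, e@B0}
  B2:  IN={a@B1, b@B0, d@B2, e@B0}  OUT={a@B1, b@B0, d@B2, e@B0}
  B3:  IN={a@B1, b@B0, d@B2, e@B0}  OUT={a@B1, b@B0, d@B3, e@B3}
  B4:  IN={a@B1, b@B0, d@B3, e@B3}  OUT={a@B1, b@B0, d@B3, e@B3, f@B4}
  B5:  IN={a@B1, b@B0, d@B3, e@B3, f@B4}  OUT={a@B5, b@B0, d@B5, e@B3, f@B4}
  B6:  IN={a@B1, a@B5, b@B0, d@B3, d@B5, e@B3, f@B4}  OUT={a@B1, a@B5, b@B0, d@B3, d@B5, e@B3, f@B6}

Merge at B5: IN[B5] = OUT[B3] ⊔ OUT[B4] = {a@B1, b@B0, d@B3, e@B3, f@B4}
Applying B5's transfer function to that IN value gives OUT[B5] (row B5 above).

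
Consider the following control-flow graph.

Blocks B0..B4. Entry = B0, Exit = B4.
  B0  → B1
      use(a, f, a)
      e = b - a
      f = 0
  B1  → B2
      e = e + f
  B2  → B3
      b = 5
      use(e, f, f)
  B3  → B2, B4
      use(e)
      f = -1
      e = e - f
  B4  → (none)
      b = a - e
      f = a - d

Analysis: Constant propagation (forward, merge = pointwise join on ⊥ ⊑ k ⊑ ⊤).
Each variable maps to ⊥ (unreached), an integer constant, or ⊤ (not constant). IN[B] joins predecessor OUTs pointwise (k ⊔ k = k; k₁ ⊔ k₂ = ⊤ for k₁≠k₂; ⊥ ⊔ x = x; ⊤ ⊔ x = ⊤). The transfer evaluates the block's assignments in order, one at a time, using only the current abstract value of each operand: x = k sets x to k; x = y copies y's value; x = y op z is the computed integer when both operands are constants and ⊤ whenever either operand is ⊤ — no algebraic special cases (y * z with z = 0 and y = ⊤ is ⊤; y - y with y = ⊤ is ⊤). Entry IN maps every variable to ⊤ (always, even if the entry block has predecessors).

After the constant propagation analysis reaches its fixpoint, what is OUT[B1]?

Per-block solution:
  B0: | IN=(all ⊤) | OUT={f:0; rest ⊤}
  B1: | IN={f:0; rest ⊤} | OUT={f:0; rest ⊤}
  B2: | IN=(all ⊤) | OUT={b:5; rest ⊤}
  B3: | IN={b:5; rest ⊤} | OUT={b:5, f:-1; rest ⊤}
  B4: | IN={b:5, f:-1; rest ⊤} | OUT=(all ⊤)

Merge at B1: IN[B1] = OUT[B0] = {a: ⊤, b: ⊤, c: ⊤, d: ⊤, e: ⊤, f: 0}
Applying B1's transfer function to that IN value gives OUT[B1] (row B1 above).

Answer: {a: ⊤, b: ⊤, c: ⊤, d: ⊤, e: ⊤, f: 0}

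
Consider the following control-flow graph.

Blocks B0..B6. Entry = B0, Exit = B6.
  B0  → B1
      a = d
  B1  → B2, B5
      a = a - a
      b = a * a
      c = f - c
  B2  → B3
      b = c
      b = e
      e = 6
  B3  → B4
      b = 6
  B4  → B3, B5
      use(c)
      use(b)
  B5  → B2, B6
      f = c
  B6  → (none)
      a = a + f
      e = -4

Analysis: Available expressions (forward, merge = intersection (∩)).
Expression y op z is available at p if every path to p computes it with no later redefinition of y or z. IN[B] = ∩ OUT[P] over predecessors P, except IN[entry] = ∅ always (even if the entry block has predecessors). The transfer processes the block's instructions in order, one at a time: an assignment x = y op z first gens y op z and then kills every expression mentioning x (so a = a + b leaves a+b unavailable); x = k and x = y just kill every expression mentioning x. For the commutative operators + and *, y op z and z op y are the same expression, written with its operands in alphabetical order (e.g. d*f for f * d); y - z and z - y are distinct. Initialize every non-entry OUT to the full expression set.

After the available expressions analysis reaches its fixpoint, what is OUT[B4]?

Answer: {a*a}

Working:
Converged values:
  B0:  IN={}  OUT={}
  B1:  IN={}  OUT={a*a}
  B2:  IN={a*a}  OUT={a*a}
  B3:  IN={a*a}  OUT={a*a}
  B4:  IN={a*a}  OUT={a*a}
  B5:  IN={a*a}  OUT={a*a}
  B6:  IN={a*a}  OUT={}

Merge at B4: IN[B4] = OUT[B3] = {a*a}
Applying B4's transfer function to that IN value gives OUT[B4] (row B4 above).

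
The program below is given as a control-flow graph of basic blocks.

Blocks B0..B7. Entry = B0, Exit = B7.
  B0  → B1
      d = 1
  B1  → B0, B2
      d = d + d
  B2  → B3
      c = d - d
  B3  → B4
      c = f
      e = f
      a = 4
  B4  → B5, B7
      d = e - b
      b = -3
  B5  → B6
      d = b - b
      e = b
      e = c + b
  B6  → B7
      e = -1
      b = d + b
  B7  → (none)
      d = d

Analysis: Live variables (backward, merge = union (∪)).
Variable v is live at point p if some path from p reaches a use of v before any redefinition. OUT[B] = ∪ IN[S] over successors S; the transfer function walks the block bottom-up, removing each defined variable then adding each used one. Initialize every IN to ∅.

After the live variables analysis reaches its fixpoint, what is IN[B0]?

Per-block solution:
  B0:  IN={b, f}  OUT={b, d, f}
  B1:  IN={b, d, f}  OUT={b, d, f}
  B2:  IN={b, d, f}  OUT={b, f}
  B3:  IN={b, f}  OUT={b, c, e}
  B4:  IN={b, c, e}  OUT={b, c, d}
  B5:  IN={b, c}  OUT={b, d}
  B6:  IN={b, d}  OUT={d}
  B7:  IN={d}  OUT={}

Merge at B0: OUT[B0] = IN[B1] = {b, d, f}
Applying B0's transfer function to that OUT value gives IN[B0] (row B0 above).

Answer: {b, f}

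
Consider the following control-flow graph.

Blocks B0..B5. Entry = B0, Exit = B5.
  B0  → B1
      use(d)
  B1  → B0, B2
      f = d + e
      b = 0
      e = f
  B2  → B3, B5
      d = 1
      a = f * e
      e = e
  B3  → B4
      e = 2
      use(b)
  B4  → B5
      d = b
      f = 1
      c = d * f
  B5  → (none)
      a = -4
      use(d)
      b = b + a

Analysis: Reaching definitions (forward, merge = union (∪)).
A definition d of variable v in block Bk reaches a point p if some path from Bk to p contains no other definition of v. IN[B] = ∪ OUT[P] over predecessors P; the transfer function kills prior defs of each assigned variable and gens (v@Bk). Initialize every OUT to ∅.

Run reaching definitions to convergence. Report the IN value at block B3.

Per-block solution:
  B0: | IN={b@B1, e@B1, f@B1} | OUT={b@B1, e@B1, f@B1}
  B1: | IN={b@B1, e@B1, f@B1} | OUT={b@B1, e@B1, f@B1}
  B2: | IN={b@B1, e@B1, f@B1} | OUT={a@B2, b@B1, d@B2, e@B2, f@B1}
  B3: | IN={a@B2, b@B1, d@B2, e@B2, f@B1} | OUT={a@B2, b@B1, d@B2, e@B3, f@B1}
  B4: | IN={a@B2, b@B1, d@B2, e@B3, f@B1} | OUT={a@B2, b@B1, c@B4, d@B4, e@B3, f@B4}
  B5: | IN={a@B2, b@B1, c@B4, d@B2, d@B4, e@B2, e@B3, f@B1, f@B4} | OUT={a@B5, b@B5, c@B4, d@B2, d@B4, e@B2, e@B3, f@B1, f@B4}

Merge at B3: IN[B3] = OUT[B2] = {a@B2, b@B1, d@B2, e@B2, f@B1}

Answer: {a@B2, b@B1, d@B2, e@B2, f@B1}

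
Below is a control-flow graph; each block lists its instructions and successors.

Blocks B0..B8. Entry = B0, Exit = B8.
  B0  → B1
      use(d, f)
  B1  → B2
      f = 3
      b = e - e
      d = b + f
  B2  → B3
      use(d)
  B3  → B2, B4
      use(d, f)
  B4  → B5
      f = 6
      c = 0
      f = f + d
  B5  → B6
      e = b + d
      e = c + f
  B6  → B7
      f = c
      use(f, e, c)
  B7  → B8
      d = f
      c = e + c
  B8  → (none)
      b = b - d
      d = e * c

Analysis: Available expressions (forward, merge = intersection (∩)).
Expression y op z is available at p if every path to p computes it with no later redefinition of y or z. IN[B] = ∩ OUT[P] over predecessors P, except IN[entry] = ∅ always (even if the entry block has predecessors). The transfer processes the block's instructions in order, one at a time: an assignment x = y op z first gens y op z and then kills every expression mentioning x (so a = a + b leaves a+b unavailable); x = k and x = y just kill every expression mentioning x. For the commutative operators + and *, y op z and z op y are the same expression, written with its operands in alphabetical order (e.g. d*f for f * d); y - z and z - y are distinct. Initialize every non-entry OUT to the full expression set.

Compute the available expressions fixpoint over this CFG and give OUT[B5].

Converged values:
  B0:  IN={}  OUT={}
  B1:  IN={}  OUT={b+f, e-e}
  B2:  IN={b+f, e-e}  OUT={b+f, e-e}
  B3:  IN={b+f, e-e}  OUT={b+f, e-e}
  B4:  IN={b+f, e-e}  OUT={e-e}
  B5:  IN={e-e}  OUT={b+d, c+f}
  B6:  IN={b+d, c+f}  OUT={b+d}
  B7:  IN={b+d}  OUT={}
  B8:  IN={}  OUT={c*e}

Merge at B5: IN[B5] = OUT[B4] = {e-e}
Applying B5's transfer function to that IN value gives OUT[B5] (row B5 above).

Answer: {b+d, c+f}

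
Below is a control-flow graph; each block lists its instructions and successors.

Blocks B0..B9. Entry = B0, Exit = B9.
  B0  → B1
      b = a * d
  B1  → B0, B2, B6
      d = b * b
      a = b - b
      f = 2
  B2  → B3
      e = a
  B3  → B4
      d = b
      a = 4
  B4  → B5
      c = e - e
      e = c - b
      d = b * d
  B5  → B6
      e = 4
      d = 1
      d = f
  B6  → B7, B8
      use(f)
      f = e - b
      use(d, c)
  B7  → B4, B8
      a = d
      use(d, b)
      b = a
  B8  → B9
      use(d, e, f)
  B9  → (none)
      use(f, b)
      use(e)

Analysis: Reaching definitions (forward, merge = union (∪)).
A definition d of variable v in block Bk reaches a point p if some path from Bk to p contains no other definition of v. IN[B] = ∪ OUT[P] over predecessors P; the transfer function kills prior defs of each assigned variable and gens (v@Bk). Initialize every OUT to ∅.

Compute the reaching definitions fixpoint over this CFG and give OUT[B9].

Per-block solution:
  B0:  IN={a@B1, b@B0, d@B1, f@B1}  OUT={a@B1, b@B0, d@B1, f@B1}
  B1:  IN={a@B1, b@B0, d@B1, f@B1}  OUT={a@B1, b@B0, d@B1, f@B1}
  B2:  IN={a@B1, b@B0, d@B1, f@B1}  OUT={a@B1, b@B0, d@B1, e@B2, f@B1}
  B3:  IN={a@B1, b@B0, d@B1, e@B2, f@B1}  OUT={a@B3, b@B0, d@B3, e@B2, f@B1}
  B4:  IN={a@B3, a@B7, b@B0, b@B7, c@B4, d@B1, d@B3, d@B5, e@B2, e@B5, f@B1, f@B6}  OUT={a@B3, a@B7, b@B0, b@B7, c@B4, d@B4, e@B4, f@B1, f@B6}
  B5:  IN={a@B3, a@B7, b@B0, b@B7, c@B4, d@B4, e@B4, f@B1, f@B6}  OUT={a@B3, a@B7, b@B0, b@B7, c@B4, d@B5, e@B5, f@B1, f@B6}
  B6:  IN={a@B1, a@B3, a@B7, b@B0, b@B7, c@B4, d@B1, d@B5, e@B5, f@B1, f@B6}  OUT={a@B1, a@B3, a@B7, b@B0, b@B7, c@B4, d@B1, d@B5, e@B5, f@B6}
  B7:  IN={a@B1, a@B3, a@B7, b@B0, b@B7, c@B4, d@B1, d@B5, e@B5, f@B6}  OUT={a@B7, b@B7, c@B4, d@B1, d@B5, e@B5, f@B6}
  B8:  IN={a@B1, a@B3, a@B7, b@B0, b@B7, c@B4, d@B1, d@B5, e@B5, f@B6}  OUT={a@B1, a@B3, a@B7, b@B0, b@B7, c@B4, d@B1, d@B5, e@B5, f@B6}
  B9:  IN={a@B1, a@B3, a@B7, b@B0, b@B7, c@B4, d@B1, d@B5, e@B5, f@B6}  OUT={a@B1, a@B3, a@B7, b@B0, b@B7, c@B4, d@B1, d@B5, e@B5, f@B6}

Merge at B9: IN[B9] = OUT[B8] = {a@B1, a@B3, a@B7, b@B0, b@B7, c@B4, d@B1, d@B5, e@B5, f@B6}
Applying B9's transfer function to that IN value gives OUT[B9] (row B9 above).

Answer: {a@B1, a@B3, a@B7, b@B0, b@B7, c@B4, d@B1, d@B5, e@B5, f@B6}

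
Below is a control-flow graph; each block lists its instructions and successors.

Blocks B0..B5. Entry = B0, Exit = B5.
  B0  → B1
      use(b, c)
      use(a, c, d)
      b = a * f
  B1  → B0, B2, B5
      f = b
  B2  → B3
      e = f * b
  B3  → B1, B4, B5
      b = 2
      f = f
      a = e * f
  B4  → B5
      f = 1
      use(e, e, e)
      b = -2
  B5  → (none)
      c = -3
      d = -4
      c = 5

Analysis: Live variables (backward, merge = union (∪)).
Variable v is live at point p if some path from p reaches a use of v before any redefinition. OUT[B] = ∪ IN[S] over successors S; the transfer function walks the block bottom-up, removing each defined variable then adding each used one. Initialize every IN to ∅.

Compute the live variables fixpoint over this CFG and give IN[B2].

Answer: {b, c, d, f}

Working:
Fixpoint table:
  B0:   IN={a, b, c, d, f}   OUT={a, b, c, d}
  B1:   IN={a, b, c, d}   OUT={a, b, c, d, f}
  B2:   IN={b, c, d, f}   OUT={c, d, e, f}
  B3:   IN={c, d, e, f}   OUT={a, b, c, d, e}
  B4:   IN={e}   OUT={}
  B5:   IN={}   OUT={}

Merge at B2: OUT[B2] = IN[B3] = {c, d, e, f}
Applying B2's transfer function to that OUT value gives IN[B2] (row B2 above).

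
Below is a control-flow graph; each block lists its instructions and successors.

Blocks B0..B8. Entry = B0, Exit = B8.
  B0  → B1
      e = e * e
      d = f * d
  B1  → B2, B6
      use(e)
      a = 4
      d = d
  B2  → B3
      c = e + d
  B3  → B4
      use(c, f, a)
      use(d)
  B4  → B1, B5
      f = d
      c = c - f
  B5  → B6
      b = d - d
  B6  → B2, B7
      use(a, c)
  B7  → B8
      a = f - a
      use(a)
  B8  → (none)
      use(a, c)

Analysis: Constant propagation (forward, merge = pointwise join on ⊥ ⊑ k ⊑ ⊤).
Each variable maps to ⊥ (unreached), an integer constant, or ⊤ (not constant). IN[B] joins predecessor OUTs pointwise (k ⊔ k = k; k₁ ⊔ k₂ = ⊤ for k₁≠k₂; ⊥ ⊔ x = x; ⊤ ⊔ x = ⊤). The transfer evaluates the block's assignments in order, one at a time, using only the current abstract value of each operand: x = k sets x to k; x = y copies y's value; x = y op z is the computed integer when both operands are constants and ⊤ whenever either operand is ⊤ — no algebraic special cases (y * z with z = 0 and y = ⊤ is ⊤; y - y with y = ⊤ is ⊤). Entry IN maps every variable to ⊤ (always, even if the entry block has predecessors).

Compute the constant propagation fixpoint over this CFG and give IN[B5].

Converged values:
  B0:   IN=(all ⊤)   OUT=(all ⊤)
  B1:   IN=(all ⊤)   OUT={a:4; rest ⊤}
  B2:   IN={a:4; rest ⊤}   OUT={a:4; rest ⊤}
  B3:   IN={a:4; rest ⊤}   OUT={a:4; rest ⊤}
  B4:   IN={a:4; rest ⊤}   OUT={a:4; rest ⊤}
  B5:   IN={a:4; rest ⊤}   OUT={a:4; rest ⊤}
  B6:   IN={a:4; rest ⊤}   OUT={a:4; rest ⊤}
  B7:   IN={a:4; rest ⊤}   OUT=(all ⊤)
  B8:   IN=(all ⊤)   OUT=(all ⊤)

Merge at B5: IN[B5] = OUT[B4] = {a: 4, b: ⊤, c: ⊤, d: ⊤, e: ⊤, f: ⊤}

Answer: {a: 4, b: ⊤, c: ⊤, d: ⊤, e: ⊤, f: ⊤}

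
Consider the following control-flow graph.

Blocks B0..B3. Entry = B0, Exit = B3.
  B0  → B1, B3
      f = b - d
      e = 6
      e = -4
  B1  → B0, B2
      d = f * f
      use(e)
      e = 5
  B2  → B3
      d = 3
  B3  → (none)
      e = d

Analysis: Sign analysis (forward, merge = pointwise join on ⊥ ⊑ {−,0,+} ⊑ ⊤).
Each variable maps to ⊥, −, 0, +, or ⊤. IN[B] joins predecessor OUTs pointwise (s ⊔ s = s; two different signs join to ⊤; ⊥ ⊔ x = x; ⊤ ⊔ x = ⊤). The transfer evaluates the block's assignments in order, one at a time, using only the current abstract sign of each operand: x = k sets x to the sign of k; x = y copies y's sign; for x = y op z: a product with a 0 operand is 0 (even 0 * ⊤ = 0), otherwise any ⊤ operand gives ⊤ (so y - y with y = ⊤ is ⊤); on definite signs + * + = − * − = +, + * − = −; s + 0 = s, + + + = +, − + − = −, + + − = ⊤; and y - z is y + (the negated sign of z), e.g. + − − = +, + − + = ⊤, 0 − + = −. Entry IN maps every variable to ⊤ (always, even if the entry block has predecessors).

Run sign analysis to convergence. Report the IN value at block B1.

Converged values:
  B0:   IN=(all ⊤)   OUT={e:-; rest ⊤}
  B1:   IN={e:-; rest ⊤}   OUT={e:+; rest ⊤}
  B2:   IN={e:+; rest ⊤}   OUT={d:+, e:+; rest ⊤}
  B3:   IN=(all ⊤)   OUT=(all ⊤)

Merge at B1: IN[B1] = OUT[B0] = {a: ⊤, b: ⊤, c: ⊤, d: ⊤, e: -, f: ⊤}

Answer: {a: ⊤, b: ⊤, c: ⊤, d: ⊤, e: -, f: ⊤}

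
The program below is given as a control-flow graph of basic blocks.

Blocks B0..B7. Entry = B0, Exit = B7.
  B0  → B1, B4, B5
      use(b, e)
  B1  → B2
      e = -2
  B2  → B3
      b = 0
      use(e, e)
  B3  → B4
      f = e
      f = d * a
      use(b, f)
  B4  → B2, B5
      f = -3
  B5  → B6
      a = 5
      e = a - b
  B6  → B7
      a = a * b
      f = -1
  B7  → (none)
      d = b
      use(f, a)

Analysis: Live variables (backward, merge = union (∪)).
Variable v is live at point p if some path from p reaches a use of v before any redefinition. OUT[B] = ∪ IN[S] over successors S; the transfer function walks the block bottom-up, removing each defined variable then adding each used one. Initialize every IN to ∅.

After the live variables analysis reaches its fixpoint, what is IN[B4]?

Fixpoint table:
  B0: | IN={a, b, d, e} | OUT={a, b, d, e}
  B1: | IN={a, d} | OUT={a, d, e}
  B2: | IN={a, d, e} | OUT={a, b, d, e}
  B3: | IN={a, b, d, e} | OUT={a, b, d, e}
  B4: | IN={a, b, d, e} | OUT={a, b, d, e}
  B5: | IN={b} | OUT={a, b}
  B6: | IN={a, b} | OUT={a, b, f}
  B7: | IN={a, b, f} | OUT={}

Merge at B4: OUT[B4] = IN[B2] ⊔ IN[B5] = {a, b, d, e}
Applying B4's transfer function to that OUT value gives IN[B4] (row B4 above).

Answer: {a, b, d, e}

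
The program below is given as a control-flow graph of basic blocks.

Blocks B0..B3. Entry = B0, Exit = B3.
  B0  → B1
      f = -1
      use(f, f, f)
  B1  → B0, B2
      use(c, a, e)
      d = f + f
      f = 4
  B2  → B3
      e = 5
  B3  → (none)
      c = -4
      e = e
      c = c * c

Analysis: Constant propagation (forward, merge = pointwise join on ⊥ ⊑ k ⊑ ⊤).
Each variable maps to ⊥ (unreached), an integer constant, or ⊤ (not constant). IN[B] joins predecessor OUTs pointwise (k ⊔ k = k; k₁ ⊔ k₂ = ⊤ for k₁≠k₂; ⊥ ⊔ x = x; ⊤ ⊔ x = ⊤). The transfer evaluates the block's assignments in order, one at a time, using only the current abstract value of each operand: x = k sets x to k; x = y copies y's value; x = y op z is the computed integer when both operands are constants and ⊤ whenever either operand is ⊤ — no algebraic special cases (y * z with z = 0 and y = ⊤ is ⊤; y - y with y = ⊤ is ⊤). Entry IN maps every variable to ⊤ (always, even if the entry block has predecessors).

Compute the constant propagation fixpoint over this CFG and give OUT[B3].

Answer: {a: ⊤, b: ⊤, c: 16, d: -2, e: 5, f: 4}

Derivation:
Per-block solution:
  B0:  IN=(all ⊤)  OUT={f:-1; rest ⊤}
  B1:  IN={f:-1; rest ⊤}  OUT={d:-2, f:4; rest ⊤}
  B2:  IN={d:-2, f:4; rest ⊤}  OUT={d:-2, e:5, f:4; rest ⊤}
  B3:  IN={d:-2, e:5, f:4; rest ⊤}  OUT={c:16, d:-2, e:5, f:4; rest ⊤}

Merge at B3: IN[B3] = OUT[B2] = {a: ⊤, b: ⊤, c: ⊤, d: -2, e: 5, f: 4}
Applying B3's transfer function to that IN value gives OUT[B3] (row B3 above).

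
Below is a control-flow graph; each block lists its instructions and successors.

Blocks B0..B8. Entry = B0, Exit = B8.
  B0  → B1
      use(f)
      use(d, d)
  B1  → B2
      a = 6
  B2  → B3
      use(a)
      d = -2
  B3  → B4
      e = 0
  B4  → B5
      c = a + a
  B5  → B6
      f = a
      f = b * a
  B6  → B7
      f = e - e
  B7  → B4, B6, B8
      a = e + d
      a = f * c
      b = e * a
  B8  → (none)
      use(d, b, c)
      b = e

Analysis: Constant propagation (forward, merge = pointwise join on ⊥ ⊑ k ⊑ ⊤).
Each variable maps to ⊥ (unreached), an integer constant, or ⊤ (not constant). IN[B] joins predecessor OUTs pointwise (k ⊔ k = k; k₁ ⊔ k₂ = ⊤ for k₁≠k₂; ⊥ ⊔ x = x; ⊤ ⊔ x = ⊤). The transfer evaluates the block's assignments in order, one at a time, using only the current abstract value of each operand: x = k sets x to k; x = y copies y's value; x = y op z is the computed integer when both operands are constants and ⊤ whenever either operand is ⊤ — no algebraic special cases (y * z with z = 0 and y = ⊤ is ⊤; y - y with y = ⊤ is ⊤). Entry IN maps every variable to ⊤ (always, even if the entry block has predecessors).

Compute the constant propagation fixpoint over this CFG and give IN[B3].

Converged values:
  B0: | IN=(all ⊤) | OUT=(all ⊤)
  B1: | IN=(all ⊤) | OUT={a:6; rest ⊤}
  B2: | IN={a:6; rest ⊤} | OUT={a:6, d:-2; rest ⊤}
  B3: | IN={a:6, d:-2; rest ⊤} | OUT={a:6, d:-2, e:0; rest ⊤}
  B4: | IN={d:-2, e:0; rest ⊤} | OUT={d:-2, e:0; rest ⊤}
  B5: | IN={d:-2, e:0; rest ⊤} | OUT={d:-2, e:0; rest ⊤}
  B6: | IN={d:-2, e:0; rest ⊤} | OUT={d:-2, e:0, f:0; rest ⊤}
  B7: | IN={d:-2, e:0, f:0; rest ⊤} | OUT={d:-2, e:0, f:0; rest ⊤}
  B8: | IN={d:-2, e:0, f:0; rest ⊤} | OUT={b:0, d:-2, e:0, f:0; rest ⊤}

Merge at B3: IN[B3] = OUT[B2] = {a: 6, b: ⊤, c: ⊤, d: -2, e: ⊤, f: ⊤}

Answer: {a: 6, b: ⊤, c: ⊤, d: -2, e: ⊤, f: ⊤}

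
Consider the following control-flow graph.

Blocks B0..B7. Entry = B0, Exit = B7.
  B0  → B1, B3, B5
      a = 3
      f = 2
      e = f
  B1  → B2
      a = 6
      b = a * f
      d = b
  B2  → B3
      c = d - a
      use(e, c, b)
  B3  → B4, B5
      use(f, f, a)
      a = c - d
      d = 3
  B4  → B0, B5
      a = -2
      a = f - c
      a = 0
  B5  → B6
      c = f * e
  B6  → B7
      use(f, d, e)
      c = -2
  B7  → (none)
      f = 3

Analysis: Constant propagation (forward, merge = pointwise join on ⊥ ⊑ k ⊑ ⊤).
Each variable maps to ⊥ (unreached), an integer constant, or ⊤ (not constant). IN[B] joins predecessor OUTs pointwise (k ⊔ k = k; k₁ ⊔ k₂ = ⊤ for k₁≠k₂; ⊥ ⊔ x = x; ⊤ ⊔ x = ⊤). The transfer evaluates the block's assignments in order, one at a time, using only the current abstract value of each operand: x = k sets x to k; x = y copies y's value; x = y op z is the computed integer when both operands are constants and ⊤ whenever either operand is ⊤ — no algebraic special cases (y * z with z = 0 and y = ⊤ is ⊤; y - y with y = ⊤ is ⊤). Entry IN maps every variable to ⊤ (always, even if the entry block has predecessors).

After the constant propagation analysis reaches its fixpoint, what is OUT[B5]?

Answer: {a: ⊤, b: ⊤, c: 4, d: ⊤, e: 2, f: 2}

Working:
Per-block solution:
  B0: | IN=(all ⊤) | OUT={a:3, e:2, f:2; rest ⊤}
  B1: | IN={a:3, e:2, f:2; rest ⊤} | OUT={a:6, b:12, d:12, e:2, f:2; rest ⊤}
  B2: | IN={a:6, b:12, d:12, e:2, f:2; rest ⊤} | OUT={a:6, b:12, c:6, d:12, e:2, f:2; rest ⊤}
  B3: | IN={e:2, f:2; rest ⊤} | OUT={d:3, e:2, f:2; rest ⊤}
  B4: | IN={d:3, e:2, f:2; rest ⊤} | OUT={a:0, d:3, e:2, f:2; rest ⊤}
  B5: | IN={e:2, f:2; rest ⊤} | OUT={c:4, e:2, f:2; rest ⊤}
  B6: | IN={c:4, e:2, f:2; rest ⊤} | OUT={c:-2, e:2, f:2; rest ⊤}
  B7: | IN={c:-2, e:2, f:2; rest ⊤} | OUT={c:-2, e:2, f:3; rest ⊤}

Merge at B5: IN[B5] = OUT[B0] ⊔ OUT[B3] ⊔ OUT[B4] = {a: ⊤, b: ⊤, c: ⊤, d: ⊤, e: 2, f: 2}
Applying B5's transfer function to that IN value gives OUT[B5] (row B5 above).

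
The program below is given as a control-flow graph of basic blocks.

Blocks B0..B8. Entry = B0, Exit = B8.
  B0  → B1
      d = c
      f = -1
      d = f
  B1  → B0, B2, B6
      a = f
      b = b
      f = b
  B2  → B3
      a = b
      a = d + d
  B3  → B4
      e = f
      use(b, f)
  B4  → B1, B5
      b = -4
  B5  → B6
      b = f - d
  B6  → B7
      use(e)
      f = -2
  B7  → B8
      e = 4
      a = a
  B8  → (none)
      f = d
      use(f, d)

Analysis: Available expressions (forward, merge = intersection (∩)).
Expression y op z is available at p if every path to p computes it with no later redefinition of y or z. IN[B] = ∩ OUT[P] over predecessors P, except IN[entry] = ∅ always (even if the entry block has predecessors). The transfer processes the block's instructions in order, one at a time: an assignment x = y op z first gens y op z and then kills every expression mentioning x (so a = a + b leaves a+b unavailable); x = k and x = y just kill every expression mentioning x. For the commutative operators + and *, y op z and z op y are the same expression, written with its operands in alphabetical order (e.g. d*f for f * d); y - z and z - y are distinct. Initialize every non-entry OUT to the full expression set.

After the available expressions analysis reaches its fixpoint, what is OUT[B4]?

Converged values:
  B0:  IN={}  OUT={}
  B1:  IN={}  OUT={}
  B2:  IN={}  OUT={d+d}
  B3:  IN={d+d}  OUT={d+d}
  B4:  IN={d+d}  OUT={d+d}
  B5:  IN={d+d}  OUT={d+d, f-d}
  B6:  IN={}  OUT={}
  B7:  IN={}  OUT={}
  B8:  IN={}  OUT={}

Merge at B4: IN[B4] = OUT[B3] = {d+d}
Applying B4's transfer function to that IN value gives OUT[B4] (row B4 above).

Answer: {d+d}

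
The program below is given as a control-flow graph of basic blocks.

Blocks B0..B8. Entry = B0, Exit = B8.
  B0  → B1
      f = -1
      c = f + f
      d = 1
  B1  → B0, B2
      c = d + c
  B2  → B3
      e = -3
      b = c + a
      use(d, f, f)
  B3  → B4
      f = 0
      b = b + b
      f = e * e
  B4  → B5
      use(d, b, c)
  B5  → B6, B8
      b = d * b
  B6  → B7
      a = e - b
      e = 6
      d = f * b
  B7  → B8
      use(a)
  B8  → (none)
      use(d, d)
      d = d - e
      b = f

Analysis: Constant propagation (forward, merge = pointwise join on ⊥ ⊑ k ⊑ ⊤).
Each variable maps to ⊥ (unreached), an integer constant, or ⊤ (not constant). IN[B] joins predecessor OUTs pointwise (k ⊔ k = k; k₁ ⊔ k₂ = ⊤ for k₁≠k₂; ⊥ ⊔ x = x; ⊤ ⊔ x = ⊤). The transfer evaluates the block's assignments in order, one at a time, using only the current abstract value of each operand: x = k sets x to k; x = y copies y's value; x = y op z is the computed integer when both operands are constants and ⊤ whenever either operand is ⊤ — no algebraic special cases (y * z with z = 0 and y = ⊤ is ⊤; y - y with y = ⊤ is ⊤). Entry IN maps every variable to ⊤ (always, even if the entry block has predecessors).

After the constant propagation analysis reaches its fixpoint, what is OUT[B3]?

Fixpoint table:
  B0: | IN=(all ⊤) | OUT={c:-2, d:1, f:-1; rest ⊤}
  B1: | IN={c:-2, d:1, f:-1; rest ⊤} | OUT={c:-1, d:1, f:-1; rest ⊤}
  B2: | IN={c:-1, d:1, f:-1; rest ⊤} | OUT={c:-1, d:1, e:-3, f:-1; rest ⊤}
  B3: | IN={c:-1, d:1, e:-3, f:-1; rest ⊤} | OUT={c:-1, d:1, e:-3, f:9; rest ⊤}
  B4: | IN={c:-1, d:1, e:-3, f:9; rest ⊤} | OUT={c:-1, d:1, e:-3, f:9; rest ⊤}
  B5: | IN={c:-1, d:1, e:-3, f:9; rest ⊤} | OUT={c:-1, d:1, e:-3, f:9; rest ⊤}
  B6: | IN={c:-1, d:1, e:-3, f:9; rest ⊤} | OUT={c:-1, e:6, f:9; rest ⊤}
  B7: | IN={c:-1, e:6, f:9; rest ⊤} | OUT={c:-1, e:6, f:9; rest ⊤}
  B8: | IN={c:-1, f:9; rest ⊤} | OUT={b:9, c:-1, f:9; rest ⊤}

Merge at B3: IN[B3] = OUT[B2] = {a: ⊤, b: ⊤, c: -1, d: 1, e: -3, f: -1}
Applying B3's transfer function to that IN value gives OUT[B3] (row B3 above).

Answer: {a: ⊤, b: ⊤, c: -1, d: 1, e: -3, f: 9}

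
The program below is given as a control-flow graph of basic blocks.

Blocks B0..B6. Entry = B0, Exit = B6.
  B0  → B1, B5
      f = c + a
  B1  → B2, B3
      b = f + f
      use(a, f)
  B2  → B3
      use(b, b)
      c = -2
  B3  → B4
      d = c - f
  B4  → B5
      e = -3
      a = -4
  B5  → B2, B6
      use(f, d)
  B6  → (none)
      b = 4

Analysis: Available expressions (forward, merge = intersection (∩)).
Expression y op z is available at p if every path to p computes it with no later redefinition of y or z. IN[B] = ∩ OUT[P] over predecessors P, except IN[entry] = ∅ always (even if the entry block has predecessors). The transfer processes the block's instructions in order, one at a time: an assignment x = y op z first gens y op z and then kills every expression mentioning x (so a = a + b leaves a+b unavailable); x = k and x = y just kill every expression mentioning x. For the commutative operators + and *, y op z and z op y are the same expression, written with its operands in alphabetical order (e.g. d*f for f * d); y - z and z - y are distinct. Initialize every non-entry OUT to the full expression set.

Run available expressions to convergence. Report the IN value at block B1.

Fixpoint table:
  B0: | IN={} | OUT={a+c}
  B1: | IN={a+c} | OUT={a+c, f+f}
  B2: | IN={} | OUT={}
  B3: | IN={} | OUT={c-f}
  B4: | IN={c-f} | OUT={c-f}
  B5: | IN={} | OUT={}
  B6: | IN={} | OUT={}

Merge at B1: IN[B1] = OUT[B0] = {a+c}

Answer: {a+c}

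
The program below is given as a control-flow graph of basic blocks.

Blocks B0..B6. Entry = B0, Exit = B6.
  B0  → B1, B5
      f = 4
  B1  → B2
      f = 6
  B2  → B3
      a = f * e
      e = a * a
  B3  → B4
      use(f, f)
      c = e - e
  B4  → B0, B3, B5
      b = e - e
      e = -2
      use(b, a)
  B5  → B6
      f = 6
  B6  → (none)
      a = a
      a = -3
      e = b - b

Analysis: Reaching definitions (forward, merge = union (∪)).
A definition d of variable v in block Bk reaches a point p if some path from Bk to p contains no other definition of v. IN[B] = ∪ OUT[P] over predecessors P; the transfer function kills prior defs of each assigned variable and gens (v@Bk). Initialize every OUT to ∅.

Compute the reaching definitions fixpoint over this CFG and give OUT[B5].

Per-block solution:
  B0:  IN={a@B2, b@B4, c@B3, e@B4, f@B1}  OUT={a@B2, b@B4, c@B3, e@B4, f@B0}
  B1:  IN={a@B2, b@B4, c@B3, e@B4, f@B0}  OUT={a@B2, b@B4, c@B3, e@B4, f@B1}
  B2:  IN={a@B2, b@B4, c@B3, e@B4, f@B1}  OUT={a@B2, b@B4, c@B3, e@B2, f@B1}
  B3:  IN={a@B2, b@B4, c@B3, e@B2, e@B4, f@B1}  OUT={a@B2, b@B4, c@B3, e@B2, e@B4, f@B1}
  B4:  IN={a@B2, b@B4, c@B3, e@B2, e@B4, f@B1}  OUT={a@B2, b@B4, c@B3, e@B4, f@B1}
  B5:  IN={a@B2, b@B4, c@B3, e@B4, f@B0, f@B1}  OUT={a@B2, b@B4, c@B3, e@B4, f@B5}
  B6:  IN={a@B2, b@B4, c@B3, e@B4, f@B5}  OUT={a@B6, b@B4, c@B3, e@B6, f@B5}

Merge at B5: IN[B5] = OUT[B0] ⊔ OUT[B4] = {a@B2, b@B4, c@B3, e@B4, f@B0, f@B1}
Applying B5's transfer function to that IN value gives OUT[B5] (row B5 above).

Answer: {a@B2, b@B4, c@B3, e@B4, f@B5}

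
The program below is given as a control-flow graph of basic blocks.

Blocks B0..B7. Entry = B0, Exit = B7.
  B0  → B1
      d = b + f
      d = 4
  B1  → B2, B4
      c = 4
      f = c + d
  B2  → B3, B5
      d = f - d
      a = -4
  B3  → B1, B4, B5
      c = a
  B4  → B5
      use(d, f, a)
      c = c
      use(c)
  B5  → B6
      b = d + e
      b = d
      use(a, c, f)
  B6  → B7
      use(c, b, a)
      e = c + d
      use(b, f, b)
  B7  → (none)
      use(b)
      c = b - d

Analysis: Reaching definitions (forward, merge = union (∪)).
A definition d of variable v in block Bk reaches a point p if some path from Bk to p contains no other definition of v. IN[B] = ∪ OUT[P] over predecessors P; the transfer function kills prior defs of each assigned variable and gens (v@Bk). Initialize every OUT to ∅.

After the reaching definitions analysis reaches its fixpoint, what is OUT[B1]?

Converged values:
  B0: | IN={} | OUT={d@B0}
  B1: | IN={a@B2, c@B3, d@B0, d@B2, f@B1} | OUT={a@B2, c@B1, d@B0, d@B2, f@B1}
  B2: | IN={a@B2, c@B1, d@B0, d@B2, f@B1} | OUT={a@B2, c@B1, d@B2, f@B1}
  B3: | IN={a@B2, c@B1, d@B2, f@B1} | OUT={a@B2, c@B3, d@B2, f@B1}
  B4: | IN={a@B2, c@B1, c@B3, d@B0, d@B2, f@B1} | OUT={a@B2, c@B4, d@B0, d@B2, f@B1}
  B5: | IN={a@B2, c@B1, c@B3, c@B4, d@B0, d@B2, f@B1} | OUT={a@B2, b@B5, c@B1, c@B3, c@B4, d@B0, d@B2, f@B1}
  B6: | IN={a@B2, b@B5, c@B1, c@B3, c@B4, d@B0, d@B2, f@B1} | OUT={a@B2, b@B5, c@B1, c@B3, c@B4, d@B0, d@B2, e@B6, f@B1}
  B7: | IN={a@B2, b@B5, c@B1, c@B3, c@B4, d@B0, d@B2, e@B6, f@B1} | OUT={a@B2, b@B5, c@B7, d@B0, d@B2, e@B6, f@B1}

Merge at B1: IN[B1] = OUT[B0] ⊔ OUT[B3] = {a@B2, c@B3, d@B0, d@B2, f@B1}
Applying B1's transfer function to that IN value gives OUT[B1] (row B1 above).

Answer: {a@B2, c@B1, d@B0, d@B2, f@B1}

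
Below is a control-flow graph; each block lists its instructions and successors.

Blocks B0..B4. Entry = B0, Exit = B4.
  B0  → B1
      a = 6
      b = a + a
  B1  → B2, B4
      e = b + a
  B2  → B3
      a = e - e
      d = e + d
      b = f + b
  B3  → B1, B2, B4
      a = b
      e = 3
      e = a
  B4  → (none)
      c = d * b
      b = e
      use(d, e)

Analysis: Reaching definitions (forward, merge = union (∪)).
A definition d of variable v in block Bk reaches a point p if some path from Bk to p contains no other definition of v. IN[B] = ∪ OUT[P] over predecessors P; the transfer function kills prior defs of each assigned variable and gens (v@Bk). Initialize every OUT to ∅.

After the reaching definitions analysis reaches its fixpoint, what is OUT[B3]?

Converged values:
  B0: | IN={} | OUT={a@B0, b@B0}
  B1: | IN={a@B0, a@B3, b@B0, b@B2, d@B2, e@B3} | OUT={a@B0, a@B3, b@B0, b@B2, d@B2, e@B1}
  B2: | IN={a@B0, a@B3, b@B0, b@B2, d@B2, e@B1, e@B3} | OUT={a@B2, b@B2, d@B2, e@B1, e@B3}
  B3: | IN={a@B2, b@B2, d@B2, e@B1, e@B3} | OUT={a@B3, b@B2, d@B2, e@B3}
  B4: | IN={a@B0, a@B3, b@B0, b@B2, d@B2, e@B1, e@B3} | OUT={a@B0, a@B3, b@B4, c@B4, d@B2, e@B1, e@B3}

Merge at B3: IN[B3] = OUT[B2] = {a@B2, b@B2, d@B2, e@B1, e@B3}
Applying B3's transfer function to that IN value gives OUT[B3] (row B3 above).

Answer: {a@B3, b@B2, d@B2, e@B3}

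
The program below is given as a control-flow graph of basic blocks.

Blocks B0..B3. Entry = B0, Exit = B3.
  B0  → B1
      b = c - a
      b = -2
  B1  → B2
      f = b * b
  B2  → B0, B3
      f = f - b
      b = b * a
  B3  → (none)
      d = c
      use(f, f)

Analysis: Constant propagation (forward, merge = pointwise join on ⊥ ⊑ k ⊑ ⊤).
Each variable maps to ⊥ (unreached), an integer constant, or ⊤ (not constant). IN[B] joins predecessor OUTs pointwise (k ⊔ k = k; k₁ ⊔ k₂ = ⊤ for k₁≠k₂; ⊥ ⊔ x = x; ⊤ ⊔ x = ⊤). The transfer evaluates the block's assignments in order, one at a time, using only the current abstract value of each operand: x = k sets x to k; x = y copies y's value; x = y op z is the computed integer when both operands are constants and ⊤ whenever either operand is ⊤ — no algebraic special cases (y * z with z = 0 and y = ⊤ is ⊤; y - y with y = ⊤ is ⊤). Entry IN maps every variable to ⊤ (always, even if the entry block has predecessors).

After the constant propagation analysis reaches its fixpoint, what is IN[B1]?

Answer: {a: ⊤, b: -2, c: ⊤, d: ⊤, e: ⊤, f: ⊤}

Derivation:
Per-block solution:
  B0:   IN=(all ⊤)   OUT={b:-2; rest ⊤}
  B1:   IN={b:-2; rest ⊤}   OUT={b:-2, f:4; rest ⊤}
  B2:   IN={b:-2, f:4; rest ⊤}   OUT={f:6; rest ⊤}
  B3:   IN={f:6; rest ⊤}   OUT={f:6; rest ⊤}

Merge at B1: IN[B1] = OUT[B0] = {a: ⊤, b: -2, c: ⊤, d: ⊤, e: ⊤, f: ⊤}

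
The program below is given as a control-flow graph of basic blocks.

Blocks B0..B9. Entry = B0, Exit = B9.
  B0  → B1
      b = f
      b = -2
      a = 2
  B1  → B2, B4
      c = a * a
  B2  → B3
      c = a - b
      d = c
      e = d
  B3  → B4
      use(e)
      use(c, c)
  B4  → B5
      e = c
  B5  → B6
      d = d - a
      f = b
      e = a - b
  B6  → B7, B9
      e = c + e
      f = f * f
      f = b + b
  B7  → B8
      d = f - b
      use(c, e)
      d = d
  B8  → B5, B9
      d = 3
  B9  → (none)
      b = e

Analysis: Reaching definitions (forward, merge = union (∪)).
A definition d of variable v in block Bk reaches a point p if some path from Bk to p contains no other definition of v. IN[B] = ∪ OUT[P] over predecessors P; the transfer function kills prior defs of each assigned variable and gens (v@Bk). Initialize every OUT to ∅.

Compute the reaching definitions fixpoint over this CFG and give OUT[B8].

Answer: {a@B0, b@B0, c@B1, c@B2, d@B8, e@B6, f@B6}

Working:
Converged values:
  B0:   IN={}   OUT={a@B0, b@B0}
  B1:   IN={a@B0, b@B0}   OUT={a@B0, b@B0, c@B1}
  B2:   IN={a@B0, b@B0, c@B1}   OUT={a@B0, b@B0, c@B2, d@B2, e@B2}
  B3:   IN={a@B0, b@B0, c@B2, d@B2, e@B2}   OUT={a@B0, b@B0, c@B2, d@B2, e@B2}
  B4:   IN={a@B0, b@B0, c@B1, c@B2, d@B2, e@B2}   OUT={a@B0, b@B0, c@B1, c@B2, d@B2, e@B4}
  B5:   IN={a@B0, b@B0, c@B1, c@B2, d@B2, d@B8, e@B4, e@B6, f@B6}   OUT={a@B0, b@B0, c@B1, c@B2, d@B5, e@B5, f@B5}
  B6:   IN={a@B0, b@B0, c@B1, c@B2, d@B5, e@B5, f@B5}   OUT={a@B0, b@B0, c@B1, c@B2, d@B5, e@B6, f@B6}
  B7:   IN={a@B0, b@B0, c@B1, c@B2, d@B5, e@B6, f@B6}   OUT={a@B0, b@B0, c@B1, c@B2, d@B7, e@B6, f@B6}
  B8:   IN={a@B0, b@B0, c@B1, c@B2, d@B7, e@B6, f@B6}   OUT={a@B0, b@B0, c@B1, c@B2, d@B8, e@B6, f@B6}
  B9:   IN={a@B0, b@B0, c@B1, c@B2, d@B5, d@B8, e@B6, f@B6}   OUT={a@B0, b@B9, c@B1, c@B2, d@B5, d@B8, e@B6, f@B6}

Merge at B8: IN[B8] = OUT[B7] = {a@B0, b@B0, c@B1, c@B2, d@B7, e@B6, f@B6}
Applying B8's transfer function to that IN value gives OUT[B8] (row B8 above).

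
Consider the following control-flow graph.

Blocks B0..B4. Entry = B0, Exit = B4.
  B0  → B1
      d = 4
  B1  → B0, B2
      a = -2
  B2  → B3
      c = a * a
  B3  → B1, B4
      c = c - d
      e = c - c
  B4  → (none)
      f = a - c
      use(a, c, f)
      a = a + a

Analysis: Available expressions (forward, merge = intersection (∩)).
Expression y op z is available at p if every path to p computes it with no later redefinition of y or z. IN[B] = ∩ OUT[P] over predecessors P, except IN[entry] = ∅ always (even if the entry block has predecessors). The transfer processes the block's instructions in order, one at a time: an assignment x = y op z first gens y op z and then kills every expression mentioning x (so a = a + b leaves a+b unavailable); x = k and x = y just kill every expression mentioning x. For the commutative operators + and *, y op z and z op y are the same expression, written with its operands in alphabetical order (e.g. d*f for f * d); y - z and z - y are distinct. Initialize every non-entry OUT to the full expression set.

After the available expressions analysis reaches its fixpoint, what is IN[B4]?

Converged values:
  B0: | IN={} | OUT={}
  B1: | IN={} | OUT={}
  B2: | IN={} | OUT={a*a}
  B3: | IN={a*a} | OUT={a*a, c-c}
  B4: | IN={a*a, c-c} | OUT={c-c}

Merge at B4: IN[B4] = OUT[B3] = {a*a, c-c}

Answer: {a*a, c-c}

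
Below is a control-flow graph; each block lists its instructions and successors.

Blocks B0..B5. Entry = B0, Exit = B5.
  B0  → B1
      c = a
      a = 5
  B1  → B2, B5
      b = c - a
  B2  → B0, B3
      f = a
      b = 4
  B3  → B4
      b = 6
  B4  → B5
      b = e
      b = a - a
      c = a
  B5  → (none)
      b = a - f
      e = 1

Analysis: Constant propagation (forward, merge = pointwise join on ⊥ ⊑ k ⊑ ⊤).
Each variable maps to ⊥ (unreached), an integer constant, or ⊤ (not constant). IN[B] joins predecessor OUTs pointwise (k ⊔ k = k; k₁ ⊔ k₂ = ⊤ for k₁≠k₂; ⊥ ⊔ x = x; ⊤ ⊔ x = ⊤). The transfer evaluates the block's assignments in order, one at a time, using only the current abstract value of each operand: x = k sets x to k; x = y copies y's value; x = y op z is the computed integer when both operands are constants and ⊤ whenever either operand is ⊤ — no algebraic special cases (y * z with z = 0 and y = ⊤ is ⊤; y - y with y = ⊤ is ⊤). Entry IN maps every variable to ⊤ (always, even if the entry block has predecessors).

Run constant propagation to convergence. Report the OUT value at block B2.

Converged values:
  B0:  IN=(all ⊤)  OUT={a:5; rest ⊤}
  B1:  IN={a:5; rest ⊤}  OUT={a:5; rest ⊤}
  B2:  IN={a:5; rest ⊤}  OUT={a:5, b:4, f:5; rest ⊤}
  B3:  IN={a:5, b:4, f:5; rest ⊤}  OUT={a:5, b:6, f:5; rest ⊤}
  B4:  IN={a:5, b:6, f:5; rest ⊤}  OUT={a:5, b:0, c:5, f:5; rest ⊤}
  B5:  IN={a:5; rest ⊤}  OUT={a:5, e:1; rest ⊤}

Merge at B2: IN[B2] = OUT[B1] = {a: 5, b: ⊤, c: ⊤, d: ⊤, e: ⊤, f: ⊤}
Applying B2's transfer function to that IN value gives OUT[B2] (row B2 above).

Answer: {a: 5, b: 4, c: ⊤, d: ⊤, e: ⊤, f: 5}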